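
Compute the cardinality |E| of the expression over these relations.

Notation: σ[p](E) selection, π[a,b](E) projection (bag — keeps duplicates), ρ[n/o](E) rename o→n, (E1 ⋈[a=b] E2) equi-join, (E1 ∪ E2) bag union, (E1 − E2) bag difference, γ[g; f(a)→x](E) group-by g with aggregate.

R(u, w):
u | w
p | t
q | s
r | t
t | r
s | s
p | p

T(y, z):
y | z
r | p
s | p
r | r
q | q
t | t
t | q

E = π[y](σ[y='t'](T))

Row counts bottom-up:
  T → 6
  σ[y='t'](T) → 2
  π[y](σ[y='t'](T)) → 2

|E| = 2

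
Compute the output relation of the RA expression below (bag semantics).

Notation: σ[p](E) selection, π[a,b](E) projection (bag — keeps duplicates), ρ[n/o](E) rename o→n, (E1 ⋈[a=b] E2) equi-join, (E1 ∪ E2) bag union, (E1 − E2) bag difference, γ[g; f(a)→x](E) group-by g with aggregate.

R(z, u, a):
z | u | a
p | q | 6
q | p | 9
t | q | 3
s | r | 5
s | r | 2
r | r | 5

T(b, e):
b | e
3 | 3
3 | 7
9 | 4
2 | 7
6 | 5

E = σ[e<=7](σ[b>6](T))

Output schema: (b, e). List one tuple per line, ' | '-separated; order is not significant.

Per-node cardinality:
  T → 5
  σ[b>6](T) → 1
  σ[e<=7](σ[b>6](T)) → 1

== RESULT ==
b | e
9 | 4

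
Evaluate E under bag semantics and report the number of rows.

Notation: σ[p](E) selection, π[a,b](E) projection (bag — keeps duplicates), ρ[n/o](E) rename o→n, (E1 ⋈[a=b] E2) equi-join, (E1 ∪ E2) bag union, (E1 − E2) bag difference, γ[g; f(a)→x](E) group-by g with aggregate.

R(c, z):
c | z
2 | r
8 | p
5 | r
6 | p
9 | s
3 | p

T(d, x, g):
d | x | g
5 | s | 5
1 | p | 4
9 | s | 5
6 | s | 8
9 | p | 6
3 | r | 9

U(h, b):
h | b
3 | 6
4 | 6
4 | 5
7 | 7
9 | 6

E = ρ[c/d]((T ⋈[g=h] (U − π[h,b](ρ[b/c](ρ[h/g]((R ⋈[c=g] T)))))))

Stepwise |·|:
  T → 6
  U → 5
  R → 6
  T → 6
  (R ⋈[c=g] T) → 5
  ρ[h/g]((R ⋈[c=g] T)) → 5
  ρ[b/c](ρ[h/g]((R ⋈[c=g] T))) → 5
  π[h,b](ρ[b/c](ρ[h/g]((R ⋈[c=g] T)))) → 5
  (U − π[h,b](ρ[b/c](ρ[h/g]((R ⋈[c=g] T))))) → 5
  (T ⋈[g=h] (U − π[h,b](ρ[b/c](ρ[h/g]((R ⋈[c=g] T)))))) → 3
  ρ[c/d]((T ⋈[g=h] (U − π[h,b](ρ[b/c](ρ[h/g]((R ⋈[c=g] T))))))) → 3

|E| = 3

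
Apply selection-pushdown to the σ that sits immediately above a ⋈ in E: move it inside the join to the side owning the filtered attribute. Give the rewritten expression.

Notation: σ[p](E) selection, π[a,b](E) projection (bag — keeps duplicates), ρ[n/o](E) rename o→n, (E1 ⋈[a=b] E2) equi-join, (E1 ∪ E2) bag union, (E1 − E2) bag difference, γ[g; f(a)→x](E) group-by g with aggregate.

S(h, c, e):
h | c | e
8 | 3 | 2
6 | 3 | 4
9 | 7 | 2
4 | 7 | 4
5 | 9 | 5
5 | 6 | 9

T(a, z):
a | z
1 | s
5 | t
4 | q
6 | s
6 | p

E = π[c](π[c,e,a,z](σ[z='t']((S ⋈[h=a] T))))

σ filters on z, owned by the right side.
E' = π[c](π[c,e,a,z]((S ⋈[h=a] σ[z='t'](T))))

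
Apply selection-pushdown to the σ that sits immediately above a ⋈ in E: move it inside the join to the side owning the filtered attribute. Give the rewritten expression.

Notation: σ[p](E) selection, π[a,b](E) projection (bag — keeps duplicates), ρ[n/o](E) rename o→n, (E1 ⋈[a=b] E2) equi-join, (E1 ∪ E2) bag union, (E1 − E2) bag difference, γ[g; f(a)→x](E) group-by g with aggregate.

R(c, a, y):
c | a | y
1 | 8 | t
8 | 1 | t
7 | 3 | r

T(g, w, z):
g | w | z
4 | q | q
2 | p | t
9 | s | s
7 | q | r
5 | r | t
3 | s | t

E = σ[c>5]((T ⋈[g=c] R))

σ filters on c, owned by the right side.
E' = (T ⋈[g=c] σ[c>5](R))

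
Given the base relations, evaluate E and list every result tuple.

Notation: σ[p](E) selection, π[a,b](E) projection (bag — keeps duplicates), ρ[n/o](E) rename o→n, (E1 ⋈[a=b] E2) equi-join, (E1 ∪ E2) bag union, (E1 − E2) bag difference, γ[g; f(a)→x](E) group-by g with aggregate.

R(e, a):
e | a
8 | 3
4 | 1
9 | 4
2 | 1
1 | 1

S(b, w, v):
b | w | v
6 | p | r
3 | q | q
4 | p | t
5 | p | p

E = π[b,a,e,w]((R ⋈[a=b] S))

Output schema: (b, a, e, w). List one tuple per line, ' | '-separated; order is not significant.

Stepwise |·|:
  R → 5
  S → 4
  (R ⋈[a=b] S) → 2
  π[b,a,e,w]((R ⋈[a=b] S)) → 2

== RESULT ==
b | a | e | w
3 | 3 | 8 | q
4 | 4 | 9 | p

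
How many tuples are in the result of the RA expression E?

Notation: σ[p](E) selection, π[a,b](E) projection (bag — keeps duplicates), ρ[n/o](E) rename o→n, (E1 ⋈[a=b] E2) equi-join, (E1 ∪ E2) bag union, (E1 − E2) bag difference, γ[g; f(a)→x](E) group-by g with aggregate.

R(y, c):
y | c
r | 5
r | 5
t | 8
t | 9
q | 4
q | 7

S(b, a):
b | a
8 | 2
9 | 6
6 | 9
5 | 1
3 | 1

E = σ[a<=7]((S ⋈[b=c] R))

Row counts bottom-up:
  S → 5
  R → 6
  (S ⋈[b=c] R) → 4
  σ[a<=7]((S ⋈[b=c] R)) → 4

|E| = 4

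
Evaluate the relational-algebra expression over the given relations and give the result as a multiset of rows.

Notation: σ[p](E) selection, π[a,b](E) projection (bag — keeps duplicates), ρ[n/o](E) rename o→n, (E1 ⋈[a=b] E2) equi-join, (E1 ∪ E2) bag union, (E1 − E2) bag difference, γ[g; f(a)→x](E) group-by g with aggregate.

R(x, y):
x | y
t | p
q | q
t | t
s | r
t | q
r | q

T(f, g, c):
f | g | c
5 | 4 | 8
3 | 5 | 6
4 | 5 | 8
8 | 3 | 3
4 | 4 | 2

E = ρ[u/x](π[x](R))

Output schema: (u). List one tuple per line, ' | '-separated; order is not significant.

Row counts bottom-up:
  R → 6
  π[x](R) → 6
  ρ[u/x](π[x](R)) → 6

== RESULT ==
u
q
r
s
t
t
t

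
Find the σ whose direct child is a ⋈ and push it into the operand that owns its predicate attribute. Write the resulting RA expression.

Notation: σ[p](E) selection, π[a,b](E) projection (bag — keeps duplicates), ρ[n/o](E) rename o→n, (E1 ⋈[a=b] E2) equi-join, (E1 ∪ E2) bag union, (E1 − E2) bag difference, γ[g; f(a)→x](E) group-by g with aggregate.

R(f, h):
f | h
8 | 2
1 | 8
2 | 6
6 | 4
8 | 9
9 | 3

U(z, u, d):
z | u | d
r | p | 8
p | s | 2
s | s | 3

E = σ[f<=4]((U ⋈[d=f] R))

σ filters on f, owned by the right side.
E' = (U ⋈[d=f] σ[f<=4](R))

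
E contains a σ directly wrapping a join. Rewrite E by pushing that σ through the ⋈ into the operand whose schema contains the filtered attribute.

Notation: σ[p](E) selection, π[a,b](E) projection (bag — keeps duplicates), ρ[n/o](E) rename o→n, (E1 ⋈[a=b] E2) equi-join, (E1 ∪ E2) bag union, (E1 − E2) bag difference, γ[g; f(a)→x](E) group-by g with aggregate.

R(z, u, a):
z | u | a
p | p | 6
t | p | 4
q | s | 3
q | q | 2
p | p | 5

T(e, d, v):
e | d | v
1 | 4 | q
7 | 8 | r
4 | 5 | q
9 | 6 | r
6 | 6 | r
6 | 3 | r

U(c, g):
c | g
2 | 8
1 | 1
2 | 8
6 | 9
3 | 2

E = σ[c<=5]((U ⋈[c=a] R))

σ filters on c, owned by the left side.
E' = (σ[c<=5](U) ⋈[c=a] R)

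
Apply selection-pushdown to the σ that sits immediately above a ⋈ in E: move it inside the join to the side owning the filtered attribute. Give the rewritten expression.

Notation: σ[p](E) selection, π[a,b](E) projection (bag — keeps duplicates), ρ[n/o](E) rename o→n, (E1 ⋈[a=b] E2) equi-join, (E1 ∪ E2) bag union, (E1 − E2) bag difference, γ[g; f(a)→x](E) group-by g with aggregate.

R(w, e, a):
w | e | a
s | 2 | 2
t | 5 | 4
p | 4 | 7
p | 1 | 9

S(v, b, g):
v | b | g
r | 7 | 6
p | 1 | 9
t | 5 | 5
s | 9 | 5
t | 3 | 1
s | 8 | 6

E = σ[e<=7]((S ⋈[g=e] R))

σ filters on e, owned by the right side.
E' = (S ⋈[g=e] σ[e<=7](R))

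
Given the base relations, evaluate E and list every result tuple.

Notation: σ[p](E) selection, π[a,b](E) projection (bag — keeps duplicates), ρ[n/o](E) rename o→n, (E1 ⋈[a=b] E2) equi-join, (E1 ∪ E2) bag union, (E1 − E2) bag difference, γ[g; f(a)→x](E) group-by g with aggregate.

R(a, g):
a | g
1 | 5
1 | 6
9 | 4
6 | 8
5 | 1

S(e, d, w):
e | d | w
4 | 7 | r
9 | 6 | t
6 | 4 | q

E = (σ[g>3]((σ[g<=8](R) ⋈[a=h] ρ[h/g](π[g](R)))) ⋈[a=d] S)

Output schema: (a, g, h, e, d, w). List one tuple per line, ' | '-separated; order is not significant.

Stepwise |·|:
  R → 5
  σ[g<=8](R) → 5
  R → 5
  π[g](R) → 5
  ρ[h/g](π[g](R)) → 5
  (σ[g<=8](R) ⋈[a=h] ρ[h/g](π[g](R))) → 4
  σ[g>3]((σ[g<=8](R) ⋈[a=h] ρ[h/g](π[g](R)))) → 3
  S → 3
  (σ[g>3]((σ[g<=8](R) ⋈[a=h] ρ[h/g](π[g](R)))) ⋈[a=d] S) → 1

== RESULT ==
a | g | h | e | d | w
6 | 8 | 6 | 9 | 6 | t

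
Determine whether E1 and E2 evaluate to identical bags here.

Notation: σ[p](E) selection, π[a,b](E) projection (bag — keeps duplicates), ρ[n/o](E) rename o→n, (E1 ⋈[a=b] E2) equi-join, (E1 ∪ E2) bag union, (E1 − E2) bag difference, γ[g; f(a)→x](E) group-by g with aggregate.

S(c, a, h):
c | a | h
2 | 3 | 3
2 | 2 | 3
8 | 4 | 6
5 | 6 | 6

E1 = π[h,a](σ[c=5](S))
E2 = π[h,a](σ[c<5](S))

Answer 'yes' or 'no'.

E1 per-node cardinality:
  S → 4
  σ[c=5](S) → 1
  π[h,a](σ[c=5](S)) → 1
E2 per-node cardinality:
  S → 4
  σ[c<5](S) → 2
  π[h,a](σ[c<5](S)) → 2

E1 result:
h | a
6 | 6
E2 result:
h | a
3 | 2
3 | 3
Witness: (6, 6) appears 1× in E1 but 0× in E2.

no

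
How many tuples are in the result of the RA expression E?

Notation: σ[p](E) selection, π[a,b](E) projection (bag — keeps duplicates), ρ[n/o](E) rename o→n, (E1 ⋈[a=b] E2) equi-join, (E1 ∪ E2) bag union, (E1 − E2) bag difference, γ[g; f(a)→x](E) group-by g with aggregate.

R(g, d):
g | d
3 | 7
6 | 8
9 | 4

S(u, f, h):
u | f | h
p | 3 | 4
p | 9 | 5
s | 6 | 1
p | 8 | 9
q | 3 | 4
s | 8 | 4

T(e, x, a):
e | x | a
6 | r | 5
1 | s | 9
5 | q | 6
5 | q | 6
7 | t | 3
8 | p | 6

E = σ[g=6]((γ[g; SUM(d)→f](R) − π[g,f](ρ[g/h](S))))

Per-node cardinality:
  R → 3
  γ[g; SUM(d)→f](R) → 3
  S → 6
  ρ[g/h](S) → 6
  π[g,f](ρ[g/h](S)) → 6
  (γ[g; SUM(d)→f](R) − π[g,f](ρ[g/h](S))) → 3
  σ[g=6]((γ[g; SUM(d)→f](R) − π[g,f](ρ[g/h](S)))) → 1

|E| = 1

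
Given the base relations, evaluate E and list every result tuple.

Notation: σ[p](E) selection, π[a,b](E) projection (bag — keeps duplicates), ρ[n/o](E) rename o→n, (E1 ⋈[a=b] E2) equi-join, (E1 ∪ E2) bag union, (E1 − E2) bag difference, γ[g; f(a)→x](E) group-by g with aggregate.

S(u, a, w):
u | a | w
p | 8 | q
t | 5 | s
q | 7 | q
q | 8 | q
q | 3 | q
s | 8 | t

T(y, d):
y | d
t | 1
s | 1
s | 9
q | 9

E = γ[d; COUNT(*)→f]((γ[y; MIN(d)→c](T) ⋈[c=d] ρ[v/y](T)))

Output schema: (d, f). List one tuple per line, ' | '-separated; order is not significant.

Subexpression sizes:
  T → 4
  γ[y; MIN(d)→c](T) → 3
  T → 4
  ρ[v/y](T) → 4
  (γ[y; MIN(d)→c](T) ⋈[c=d] ρ[v/y](T)) → 6
  γ[d; COUNT(*)→f]((γ[y; MIN(d)→c](T) ⋈[c=d] ρ[v/y](T))) → 2

== RESULT ==
d | f
1 | 4
9 | 2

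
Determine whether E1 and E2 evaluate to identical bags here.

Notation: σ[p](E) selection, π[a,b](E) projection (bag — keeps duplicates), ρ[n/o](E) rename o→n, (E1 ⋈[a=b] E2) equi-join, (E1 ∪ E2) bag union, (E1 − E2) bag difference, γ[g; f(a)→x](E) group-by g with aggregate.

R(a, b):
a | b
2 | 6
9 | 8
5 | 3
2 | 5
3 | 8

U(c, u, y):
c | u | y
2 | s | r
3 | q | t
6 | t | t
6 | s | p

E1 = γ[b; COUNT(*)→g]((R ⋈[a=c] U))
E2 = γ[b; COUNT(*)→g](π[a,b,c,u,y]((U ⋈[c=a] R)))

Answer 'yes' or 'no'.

E1 subexpression sizes:
  R → 5
  U → 4
  (R ⋈[a=c] U) → 3
  γ[b; COUNT(*)→g]((R ⋈[a=c] U)) → 3
E2 subexpression sizes:
  U → 4
  R → 5
  (U ⋈[c=a] R) → 3
  π[a,b,c,u,y]((U ⋈[c=a] R)) → 3
  γ[b; COUNT(*)→g](π[a,b,c,u,y]((U ⋈[c=a] R))) → 3

E1 and E2 produce the same multiset:
b | g
5 | 1
6 | 1
8 | 1

yes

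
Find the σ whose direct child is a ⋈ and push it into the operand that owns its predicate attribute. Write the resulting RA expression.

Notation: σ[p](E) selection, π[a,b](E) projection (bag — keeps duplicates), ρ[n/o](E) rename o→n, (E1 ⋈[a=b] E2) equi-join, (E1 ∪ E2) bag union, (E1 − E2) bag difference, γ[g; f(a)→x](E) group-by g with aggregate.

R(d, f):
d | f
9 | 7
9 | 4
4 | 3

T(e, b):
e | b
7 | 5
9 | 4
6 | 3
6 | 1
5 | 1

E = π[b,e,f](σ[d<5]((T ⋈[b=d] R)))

σ filters on d, owned by the right side.
E' = π[b,e,f]((T ⋈[b=d] σ[d<5](R)))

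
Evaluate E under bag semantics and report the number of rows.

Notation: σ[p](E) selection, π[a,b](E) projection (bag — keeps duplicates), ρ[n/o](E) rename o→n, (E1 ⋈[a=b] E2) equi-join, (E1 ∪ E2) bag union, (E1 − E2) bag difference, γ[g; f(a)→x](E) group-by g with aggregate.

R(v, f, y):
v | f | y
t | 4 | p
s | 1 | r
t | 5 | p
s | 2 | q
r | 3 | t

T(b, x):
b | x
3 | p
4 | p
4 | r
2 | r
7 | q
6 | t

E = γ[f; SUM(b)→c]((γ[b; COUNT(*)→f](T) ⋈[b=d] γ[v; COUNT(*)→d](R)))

Per-node cardinality:
  T → 6
  γ[b; COUNT(*)→f](T) → 5
  R → 5
  γ[v; COUNT(*)→d](R) → 3
  (γ[b; COUNT(*)→f](T) ⋈[b=d] γ[v; COUNT(*)→d](R)) → 2
  γ[f; SUM(b)→c]((γ[b; COUNT(*)→f](T) ⋈[b=d] γ[v; COUNT(*)→d](R))) → 1

|E| = 1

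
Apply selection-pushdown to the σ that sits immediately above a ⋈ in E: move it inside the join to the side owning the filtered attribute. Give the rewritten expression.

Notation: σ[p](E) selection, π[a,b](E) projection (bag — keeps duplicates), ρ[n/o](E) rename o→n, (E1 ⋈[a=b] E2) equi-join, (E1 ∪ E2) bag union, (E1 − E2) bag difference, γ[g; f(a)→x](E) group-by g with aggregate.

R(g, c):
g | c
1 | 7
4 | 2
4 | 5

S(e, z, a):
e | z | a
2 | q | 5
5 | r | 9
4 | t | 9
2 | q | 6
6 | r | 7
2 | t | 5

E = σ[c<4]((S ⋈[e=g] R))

σ filters on c, owned by the right side.
E' = (S ⋈[e=g] σ[c<4](R))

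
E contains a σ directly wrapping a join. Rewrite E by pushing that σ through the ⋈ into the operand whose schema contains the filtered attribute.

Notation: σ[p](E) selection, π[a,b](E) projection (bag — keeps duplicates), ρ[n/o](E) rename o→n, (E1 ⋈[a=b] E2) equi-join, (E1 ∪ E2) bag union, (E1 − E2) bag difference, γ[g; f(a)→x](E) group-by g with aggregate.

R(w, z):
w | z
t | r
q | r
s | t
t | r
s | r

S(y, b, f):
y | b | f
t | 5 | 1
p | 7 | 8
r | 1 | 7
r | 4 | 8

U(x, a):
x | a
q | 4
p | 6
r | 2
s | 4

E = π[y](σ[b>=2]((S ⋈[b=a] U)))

σ filters on b, owned by the left side.
E' = π[y]((σ[b>=2](S) ⋈[b=a] U))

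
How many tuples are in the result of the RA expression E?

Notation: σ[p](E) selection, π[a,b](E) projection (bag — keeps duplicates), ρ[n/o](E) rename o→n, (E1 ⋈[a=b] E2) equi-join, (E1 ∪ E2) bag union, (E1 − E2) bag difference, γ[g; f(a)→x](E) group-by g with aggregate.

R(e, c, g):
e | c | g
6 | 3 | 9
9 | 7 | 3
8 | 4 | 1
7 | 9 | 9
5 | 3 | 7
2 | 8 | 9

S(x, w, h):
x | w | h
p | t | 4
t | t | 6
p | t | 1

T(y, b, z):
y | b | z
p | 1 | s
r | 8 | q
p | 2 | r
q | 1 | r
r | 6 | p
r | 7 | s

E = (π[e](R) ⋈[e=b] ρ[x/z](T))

Subexpression sizes:
  R → 6
  π[e](R) → 6
  T → 6
  ρ[x/z](T) → 6
  (π[e](R) ⋈[e=b] ρ[x/z](T)) → 4

|E| = 4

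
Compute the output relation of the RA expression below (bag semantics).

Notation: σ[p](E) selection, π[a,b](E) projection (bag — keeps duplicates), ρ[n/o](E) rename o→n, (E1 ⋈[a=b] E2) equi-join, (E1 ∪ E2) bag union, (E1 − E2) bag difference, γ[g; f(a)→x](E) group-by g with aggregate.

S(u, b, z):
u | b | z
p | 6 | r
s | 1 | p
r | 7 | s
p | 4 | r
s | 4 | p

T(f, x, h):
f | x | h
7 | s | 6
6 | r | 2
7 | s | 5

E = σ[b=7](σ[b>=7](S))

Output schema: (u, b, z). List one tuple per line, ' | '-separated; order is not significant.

Row counts bottom-up:
  S → 5
  σ[b>=7](S) → 1
  σ[b=7](σ[b>=7](S)) → 1

== RESULT ==
u | b | z
r | 7 | s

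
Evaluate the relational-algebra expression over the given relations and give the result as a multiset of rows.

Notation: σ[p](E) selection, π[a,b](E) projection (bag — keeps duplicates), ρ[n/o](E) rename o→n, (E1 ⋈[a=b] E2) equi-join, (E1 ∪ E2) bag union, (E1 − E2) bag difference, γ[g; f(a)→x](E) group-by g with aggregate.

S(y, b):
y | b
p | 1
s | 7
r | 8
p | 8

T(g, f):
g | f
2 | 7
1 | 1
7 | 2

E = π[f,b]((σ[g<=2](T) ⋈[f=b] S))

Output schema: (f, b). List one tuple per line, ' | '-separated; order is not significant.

Stepwise |·|:
  T → 3
  σ[g<=2](T) → 2
  S → 4
  (σ[g<=2](T) ⋈[f=b] S) → 2
  π[f,b]((σ[g<=2](T) ⋈[f=b] S)) → 2

== RESULT ==
f | b
1 | 1
7 | 7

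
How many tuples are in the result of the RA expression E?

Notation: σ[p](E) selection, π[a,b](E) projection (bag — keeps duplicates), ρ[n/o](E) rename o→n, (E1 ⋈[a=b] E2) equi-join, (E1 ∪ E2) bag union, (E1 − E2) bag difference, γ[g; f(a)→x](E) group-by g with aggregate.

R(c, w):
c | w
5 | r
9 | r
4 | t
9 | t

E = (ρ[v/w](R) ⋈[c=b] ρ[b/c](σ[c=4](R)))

Row counts bottom-up:
  R → 4
  ρ[v/w](R) → 4
  R → 4
  σ[c=4](R) → 1
  ρ[b/c](σ[c=4](R)) → 1
  (ρ[v/w](R) ⋈[c=b] ρ[b/c](σ[c=4](R))) → 1

|E| = 1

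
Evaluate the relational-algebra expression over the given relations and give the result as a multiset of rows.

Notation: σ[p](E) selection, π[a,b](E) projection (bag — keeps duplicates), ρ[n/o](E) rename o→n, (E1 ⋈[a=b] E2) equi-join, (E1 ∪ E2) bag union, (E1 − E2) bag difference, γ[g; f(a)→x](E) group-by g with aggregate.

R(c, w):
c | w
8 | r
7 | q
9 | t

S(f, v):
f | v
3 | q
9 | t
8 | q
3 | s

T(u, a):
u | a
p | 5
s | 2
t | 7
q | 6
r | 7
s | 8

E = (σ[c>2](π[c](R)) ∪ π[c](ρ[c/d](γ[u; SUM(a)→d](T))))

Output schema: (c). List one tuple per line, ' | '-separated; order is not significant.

Row counts bottom-up:
  R → 3
  π[c](R) → 3
  σ[c>2](π[c](R)) → 3
  T → 6
  γ[u; SUM(a)→d](T) → 5
  ρ[c/d](γ[u; SUM(a)→d](T)) → 5
  π[c](ρ[c/d](γ[u; SUM(a)→d](T))) → 5
  (σ[c>2](π[c](R)) ∪ π[c](ρ[c/d](γ[u; SUM(a)→d](T)))) → 8

== RESULT ==
c
5
6
7
7
7
8
9
10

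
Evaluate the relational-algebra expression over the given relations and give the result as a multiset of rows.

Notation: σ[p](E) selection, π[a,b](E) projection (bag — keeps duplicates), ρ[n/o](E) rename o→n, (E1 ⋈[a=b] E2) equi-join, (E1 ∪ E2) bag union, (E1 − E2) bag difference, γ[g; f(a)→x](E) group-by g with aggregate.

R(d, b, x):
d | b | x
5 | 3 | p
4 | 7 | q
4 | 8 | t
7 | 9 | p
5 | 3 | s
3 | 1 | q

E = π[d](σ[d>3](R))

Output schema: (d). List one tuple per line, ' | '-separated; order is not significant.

Subexpression sizes:
  R → 6
  σ[d>3](R) → 5
  π[d](σ[d>3](R)) → 5

== RESULT ==
d
4
4
5
5
7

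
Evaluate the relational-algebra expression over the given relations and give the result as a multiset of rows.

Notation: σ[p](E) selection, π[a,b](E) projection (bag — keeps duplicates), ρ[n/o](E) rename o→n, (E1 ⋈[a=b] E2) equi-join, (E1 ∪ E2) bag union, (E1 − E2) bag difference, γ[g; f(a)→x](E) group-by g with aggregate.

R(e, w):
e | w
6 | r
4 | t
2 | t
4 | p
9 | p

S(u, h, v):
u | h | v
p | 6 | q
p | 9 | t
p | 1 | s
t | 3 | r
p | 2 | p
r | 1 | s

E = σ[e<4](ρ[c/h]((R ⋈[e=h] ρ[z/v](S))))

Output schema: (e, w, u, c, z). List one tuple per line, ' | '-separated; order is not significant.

Per-node cardinality:
  R → 5
  S → 6
  ρ[z/v](S) → 6
  (R ⋈[e=h] ρ[z/v](S)) → 3
  ρ[c/h]((R ⋈[e=h] ρ[z/v](S))) → 3
  σ[e<4](ρ[c/h]((R ⋈[e=h] ρ[z/v](S)))) → 1

== RESULT ==
e | w | u | c | z
2 | t | p | 2 | p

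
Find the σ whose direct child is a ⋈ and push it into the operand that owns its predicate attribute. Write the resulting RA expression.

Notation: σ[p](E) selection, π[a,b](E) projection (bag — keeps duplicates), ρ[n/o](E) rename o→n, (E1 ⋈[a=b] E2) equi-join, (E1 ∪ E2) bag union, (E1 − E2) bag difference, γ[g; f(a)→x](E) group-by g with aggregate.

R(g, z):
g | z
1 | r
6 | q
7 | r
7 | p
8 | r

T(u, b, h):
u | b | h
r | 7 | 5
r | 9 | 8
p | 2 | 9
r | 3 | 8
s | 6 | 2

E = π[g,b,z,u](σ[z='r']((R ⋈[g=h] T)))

σ filters on z, owned by the left side.
E' = π[g,b,z,u]((σ[z='r'](R) ⋈[g=h] T))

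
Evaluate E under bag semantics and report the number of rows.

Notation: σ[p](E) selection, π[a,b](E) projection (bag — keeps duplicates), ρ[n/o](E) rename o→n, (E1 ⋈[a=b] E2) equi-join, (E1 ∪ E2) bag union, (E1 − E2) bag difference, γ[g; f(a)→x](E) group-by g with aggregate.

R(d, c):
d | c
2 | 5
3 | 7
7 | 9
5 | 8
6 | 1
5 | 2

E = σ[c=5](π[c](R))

Stepwise |·|:
  R → 6
  π[c](R) → 6
  σ[c=5](π[c](R)) → 1

|E| = 1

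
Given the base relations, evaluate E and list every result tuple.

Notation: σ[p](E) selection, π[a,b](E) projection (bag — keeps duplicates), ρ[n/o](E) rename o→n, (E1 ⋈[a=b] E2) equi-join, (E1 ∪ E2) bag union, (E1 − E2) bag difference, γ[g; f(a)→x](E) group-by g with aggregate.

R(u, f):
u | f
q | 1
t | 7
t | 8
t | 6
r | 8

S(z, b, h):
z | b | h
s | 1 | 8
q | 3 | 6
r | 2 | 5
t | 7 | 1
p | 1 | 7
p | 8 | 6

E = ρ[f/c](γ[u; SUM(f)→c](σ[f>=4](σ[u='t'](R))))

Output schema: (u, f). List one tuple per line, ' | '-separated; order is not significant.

Per-node cardinality:
  R → 5
  σ[u='t'](R) → 3
  σ[f>=4](σ[u='t'](R)) → 3
  γ[u; SUM(f)→c](σ[f>=4](σ[u='t'](R))) → 1
  ρ[f/c](γ[u; SUM(f)→c](σ[f>=4](σ[u='t'](R)))) → 1

== RESULT ==
u | f
t | 21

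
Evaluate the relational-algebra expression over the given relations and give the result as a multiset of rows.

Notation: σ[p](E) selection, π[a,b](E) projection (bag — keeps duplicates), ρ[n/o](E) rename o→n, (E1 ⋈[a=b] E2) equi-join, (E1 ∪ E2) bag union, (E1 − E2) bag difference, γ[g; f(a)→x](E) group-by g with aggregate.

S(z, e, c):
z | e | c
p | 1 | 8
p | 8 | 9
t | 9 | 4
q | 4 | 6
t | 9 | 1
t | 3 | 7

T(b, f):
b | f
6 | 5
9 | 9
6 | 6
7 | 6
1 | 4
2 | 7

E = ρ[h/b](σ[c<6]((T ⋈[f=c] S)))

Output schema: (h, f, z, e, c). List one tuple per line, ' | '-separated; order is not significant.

Row counts bottom-up:
  T → 6
  S → 6
  (T ⋈[f=c] S) → 5
  σ[c<6]((T ⋈[f=c] S)) → 1
  ρ[h/b](σ[c<6]((T ⋈[f=c] S))) → 1

== RESULT ==
h | f | z | e | c
1 | 4 | t | 9 | 4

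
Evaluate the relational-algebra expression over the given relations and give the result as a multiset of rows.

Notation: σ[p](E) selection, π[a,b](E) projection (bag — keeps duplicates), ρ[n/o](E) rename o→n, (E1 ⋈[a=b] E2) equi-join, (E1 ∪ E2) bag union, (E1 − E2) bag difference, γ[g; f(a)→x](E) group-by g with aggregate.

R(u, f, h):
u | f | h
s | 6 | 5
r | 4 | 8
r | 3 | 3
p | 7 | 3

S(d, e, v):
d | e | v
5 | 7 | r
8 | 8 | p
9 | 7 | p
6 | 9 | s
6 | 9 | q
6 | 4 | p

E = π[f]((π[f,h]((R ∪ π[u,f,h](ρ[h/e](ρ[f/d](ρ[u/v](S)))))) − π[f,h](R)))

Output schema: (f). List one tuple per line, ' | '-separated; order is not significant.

Stepwise |·|:
  R → 4
  S → 6
  ρ[u/v](S) → 6
  ρ[f/d](ρ[u/v](S)) → 6
  ρ[h/e](ρ[f/d](ρ[u/v](S))) → 6
  π[u,f,h](ρ[h/e](ρ[f/d](ρ[u/v](S)))) → 6
  (R ∪ π[u,f,h](ρ[h/e](ρ[f/d](ρ[u/v](S))))) → 10
  π[f,h]((R ∪ π[u,f,h](ρ[h/e](ρ[f/d](ρ[u/v](S)))))) → 10
  R → 4
  π[f,h](R) → 4
  (π[f,h]((R ∪ π[u,f,h](ρ[h/e](ρ[f/d](ρ[u/v](S)))))) − π[f,h](R)) → 6
  π[f]((π[f,h]((R ∪ π[u,f,h](ρ[h/e](ρ[f/d](ρ[u/v](S)))))) − π[f,h](R))) → 6

== RESULT ==
f
5
6
6
6
8
9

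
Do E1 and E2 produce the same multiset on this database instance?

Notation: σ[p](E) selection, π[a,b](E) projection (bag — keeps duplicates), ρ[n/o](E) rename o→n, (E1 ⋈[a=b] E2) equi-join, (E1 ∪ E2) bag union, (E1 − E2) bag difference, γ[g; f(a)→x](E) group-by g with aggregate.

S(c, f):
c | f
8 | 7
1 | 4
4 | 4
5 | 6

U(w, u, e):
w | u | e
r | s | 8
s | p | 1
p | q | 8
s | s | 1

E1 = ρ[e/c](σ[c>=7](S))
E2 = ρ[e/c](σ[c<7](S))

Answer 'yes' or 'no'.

E1 stepwise |·|:
  S → 4
  σ[c>=7](S) → 1
  ρ[e/c](σ[c>=7](S)) → 1
E2 stepwise |·|:
  S → 4
  σ[c<7](S) → 3
  ρ[e/c](σ[c<7](S)) → 3

E1 result:
e | f
8 | 7
E2 result:
e | f
1 | 4
4 | 4
5 | 6
Witness: (8, 7) appears 1× in E1 but 0× in E2.

no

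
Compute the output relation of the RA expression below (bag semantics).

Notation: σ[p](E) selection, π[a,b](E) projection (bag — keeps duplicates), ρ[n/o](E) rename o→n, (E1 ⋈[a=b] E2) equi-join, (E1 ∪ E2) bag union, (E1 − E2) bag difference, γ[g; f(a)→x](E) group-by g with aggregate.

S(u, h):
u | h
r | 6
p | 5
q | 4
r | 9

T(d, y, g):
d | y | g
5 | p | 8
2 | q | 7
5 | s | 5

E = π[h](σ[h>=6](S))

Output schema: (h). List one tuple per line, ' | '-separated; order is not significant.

Row counts bottom-up:
  S → 4
  σ[h>=6](S) → 2
  π[h](σ[h>=6](S)) → 2

== RESULT ==
h
6
9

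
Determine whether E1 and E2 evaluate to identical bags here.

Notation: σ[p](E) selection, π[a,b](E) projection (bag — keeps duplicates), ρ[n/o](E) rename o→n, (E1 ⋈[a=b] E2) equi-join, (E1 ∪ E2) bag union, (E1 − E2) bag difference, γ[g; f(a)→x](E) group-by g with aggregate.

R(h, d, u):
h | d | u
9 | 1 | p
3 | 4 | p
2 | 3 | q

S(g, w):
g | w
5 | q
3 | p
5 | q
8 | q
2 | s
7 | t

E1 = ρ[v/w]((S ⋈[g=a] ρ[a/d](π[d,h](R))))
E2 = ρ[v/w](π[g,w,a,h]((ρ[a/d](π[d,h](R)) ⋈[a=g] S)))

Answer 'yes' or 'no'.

E1 subexpression sizes:
  S → 6
  R → 3
  π[d,h](R) → 3
  ρ[a/d](π[d,h](R)) → 3
  (S ⋈[g=a] ρ[a/d](π[d,h](R))) → 1
  ρ[v/w]((S ⋈[g=a] ρ[a/d](π[d,h](R)))) → 1
E2 subexpression sizes:
  R → 3
  π[d,h](R) → 3
  ρ[a/d](π[d,h](R)) → 3
  S → 6
  (ρ[a/d](π[d,h](R)) ⋈[a=g] S) → 1
  π[g,w,a,h]((ρ[a/d](π[d,h](R)) ⋈[a=g] S)) → 1
  ρ[v/w](π[g,w,a,h]((ρ[a/d](π[d,h](R)) ⋈[a=g] S))) → 1

E1 and E2 produce the same multiset:
g | v | a | h
3 | p | 3 | 2

yes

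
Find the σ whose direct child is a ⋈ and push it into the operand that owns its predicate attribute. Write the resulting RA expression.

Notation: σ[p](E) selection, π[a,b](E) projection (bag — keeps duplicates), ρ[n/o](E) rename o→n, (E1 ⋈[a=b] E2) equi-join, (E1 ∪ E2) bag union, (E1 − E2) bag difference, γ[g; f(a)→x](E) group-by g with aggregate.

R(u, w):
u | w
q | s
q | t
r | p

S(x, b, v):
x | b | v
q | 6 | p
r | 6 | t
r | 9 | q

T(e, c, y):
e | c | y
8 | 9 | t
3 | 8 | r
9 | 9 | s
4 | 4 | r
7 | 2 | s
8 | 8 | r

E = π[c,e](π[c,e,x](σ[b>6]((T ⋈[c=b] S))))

σ filters on b, owned by the right side.
E' = π[c,e](π[c,e,x]((T ⋈[c=b] σ[b>6](S))))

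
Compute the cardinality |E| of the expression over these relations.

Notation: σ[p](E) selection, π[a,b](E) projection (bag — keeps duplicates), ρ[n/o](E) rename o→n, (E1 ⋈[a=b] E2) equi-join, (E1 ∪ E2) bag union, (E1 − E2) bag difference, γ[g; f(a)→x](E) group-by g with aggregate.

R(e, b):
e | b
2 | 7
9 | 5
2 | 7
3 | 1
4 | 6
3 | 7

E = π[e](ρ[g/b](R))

Row counts bottom-up:
  R → 6
  ρ[g/b](R) → 6
  π[e](ρ[g/b](R)) → 6

|E| = 6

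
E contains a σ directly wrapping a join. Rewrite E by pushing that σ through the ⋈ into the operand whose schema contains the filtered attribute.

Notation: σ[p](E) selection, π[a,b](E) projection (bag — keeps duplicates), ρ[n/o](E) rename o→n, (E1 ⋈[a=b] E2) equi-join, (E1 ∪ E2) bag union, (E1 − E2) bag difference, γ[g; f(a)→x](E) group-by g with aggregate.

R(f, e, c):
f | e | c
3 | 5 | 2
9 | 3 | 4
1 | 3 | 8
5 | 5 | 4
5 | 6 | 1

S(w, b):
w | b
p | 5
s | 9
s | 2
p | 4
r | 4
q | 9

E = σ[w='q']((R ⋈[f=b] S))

σ filters on w, owned by the right side.
E' = (R ⋈[f=b] σ[w='q'](S))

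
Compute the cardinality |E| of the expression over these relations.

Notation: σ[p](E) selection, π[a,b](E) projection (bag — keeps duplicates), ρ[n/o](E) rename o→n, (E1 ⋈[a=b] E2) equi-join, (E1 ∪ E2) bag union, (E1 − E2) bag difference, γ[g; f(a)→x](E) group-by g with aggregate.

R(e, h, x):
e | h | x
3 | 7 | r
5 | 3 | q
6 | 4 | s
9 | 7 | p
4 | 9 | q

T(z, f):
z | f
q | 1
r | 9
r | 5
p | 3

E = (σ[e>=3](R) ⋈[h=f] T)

Subexpression sizes:
  R → 5
  σ[e>=3](R) → 5
  T → 4
  (σ[e>=3](R) ⋈[h=f] T) → 2

|E| = 2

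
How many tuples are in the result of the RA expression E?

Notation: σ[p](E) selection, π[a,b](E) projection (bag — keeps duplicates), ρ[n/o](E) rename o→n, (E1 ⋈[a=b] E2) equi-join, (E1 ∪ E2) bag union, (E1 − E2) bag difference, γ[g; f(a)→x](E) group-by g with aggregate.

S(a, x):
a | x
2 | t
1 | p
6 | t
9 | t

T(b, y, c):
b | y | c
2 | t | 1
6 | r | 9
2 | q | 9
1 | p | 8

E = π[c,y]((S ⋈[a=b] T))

Per-node cardinality:
  S → 4
  T → 4
  (S ⋈[a=b] T) → 4
  π[c,y]((S ⋈[a=b] T)) → 4

|E| = 4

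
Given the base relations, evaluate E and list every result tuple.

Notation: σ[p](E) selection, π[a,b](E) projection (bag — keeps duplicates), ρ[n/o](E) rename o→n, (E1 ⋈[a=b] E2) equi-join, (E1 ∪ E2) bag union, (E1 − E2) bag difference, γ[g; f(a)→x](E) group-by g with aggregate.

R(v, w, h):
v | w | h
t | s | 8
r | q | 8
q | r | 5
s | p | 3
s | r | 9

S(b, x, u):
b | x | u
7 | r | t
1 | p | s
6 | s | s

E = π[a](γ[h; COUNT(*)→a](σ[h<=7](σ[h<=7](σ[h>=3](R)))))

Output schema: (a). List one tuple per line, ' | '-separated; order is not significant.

Subexpression sizes:
  R → 5
  σ[h>=3](R) → 5
  σ[h<=7](σ[h>=3](R)) → 2
  σ[h<=7](σ[h<=7](σ[h>=3](R))) → 2
  γ[h; COUNT(*)→a](σ[h<=7](σ[h<=7](σ[h>=3](R)))) → 2
  π[a](γ[h; COUNT(*)→a](σ[h<=7](σ[h<=7](σ[h>=3](R))))) → 2

== RESULT ==
a
1
1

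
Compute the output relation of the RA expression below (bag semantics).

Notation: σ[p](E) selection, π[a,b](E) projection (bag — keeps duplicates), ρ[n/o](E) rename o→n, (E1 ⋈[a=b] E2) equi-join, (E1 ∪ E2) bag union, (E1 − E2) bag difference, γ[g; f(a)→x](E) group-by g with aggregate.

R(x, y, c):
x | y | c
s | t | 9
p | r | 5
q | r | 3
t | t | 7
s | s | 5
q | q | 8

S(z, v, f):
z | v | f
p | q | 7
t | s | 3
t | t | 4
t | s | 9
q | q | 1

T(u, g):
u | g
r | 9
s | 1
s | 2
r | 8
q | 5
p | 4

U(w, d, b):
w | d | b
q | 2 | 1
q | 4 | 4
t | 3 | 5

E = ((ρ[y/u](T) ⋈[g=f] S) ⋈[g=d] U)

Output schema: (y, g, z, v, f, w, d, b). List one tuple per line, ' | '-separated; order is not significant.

Stepwise |·|:
  T → 6
  ρ[y/u](T) → 6
  S → 5
  (ρ[y/u](T) ⋈[g=f] S) → 3
  U → 3
  ((ρ[y/u](T) ⋈[g=f] S) ⋈[g=d] U) → 1

== RESULT ==
y | g | z | v | f | w | d | b
p | 4 | t | t | 4 | q | 4 | 4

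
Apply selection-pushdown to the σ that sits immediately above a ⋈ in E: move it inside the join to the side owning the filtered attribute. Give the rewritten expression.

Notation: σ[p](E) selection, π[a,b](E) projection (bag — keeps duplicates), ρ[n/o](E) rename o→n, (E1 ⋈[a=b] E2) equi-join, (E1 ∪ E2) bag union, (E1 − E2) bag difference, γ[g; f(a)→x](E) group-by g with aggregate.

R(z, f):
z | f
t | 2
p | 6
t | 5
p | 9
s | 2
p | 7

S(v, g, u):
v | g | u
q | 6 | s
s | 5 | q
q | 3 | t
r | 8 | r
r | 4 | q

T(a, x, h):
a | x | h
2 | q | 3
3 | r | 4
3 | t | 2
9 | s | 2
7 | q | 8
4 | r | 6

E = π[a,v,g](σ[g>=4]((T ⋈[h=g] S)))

σ filters on g, owned by the right side.
E' = π[a,v,g]((T ⋈[h=g] σ[g>=4](S)))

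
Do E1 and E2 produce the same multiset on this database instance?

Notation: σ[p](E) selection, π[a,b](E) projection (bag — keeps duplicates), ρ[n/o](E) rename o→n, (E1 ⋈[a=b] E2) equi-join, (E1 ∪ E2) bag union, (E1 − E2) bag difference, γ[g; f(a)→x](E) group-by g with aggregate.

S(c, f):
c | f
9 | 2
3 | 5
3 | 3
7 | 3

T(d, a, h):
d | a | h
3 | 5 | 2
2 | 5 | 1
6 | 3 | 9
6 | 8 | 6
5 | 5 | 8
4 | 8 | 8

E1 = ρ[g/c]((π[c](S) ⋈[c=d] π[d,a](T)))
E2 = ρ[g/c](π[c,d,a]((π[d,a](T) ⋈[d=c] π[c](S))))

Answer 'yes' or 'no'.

E1 subexpression sizes:
  S → 4
  π[c](S) → 4
  T → 6
  π[d,a](T) → 6
  (π[c](S) ⋈[c=d] π[d,a](T)) → 2
  ρ[g/c]((π[c](S) ⋈[c=d] π[d,a](T))) → 2
E2 subexpression sizes:
  T → 6
  π[d,a](T) → 6
  S → 4
  π[c](S) → 4
  (π[d,a](T) ⋈[d=c] π[c](S)) → 2
  π[c,d,a]((π[d,a](T) ⋈[d=c] π[c](S))) → 2
  ρ[g/c](π[c,d,a]((π[d,a](T) ⋈[d=c] π[c](S)))) → 2

E1 and E2 produce the same multiset:
g | d | a
3 | 3 | 5
3 | 3 | 5

yes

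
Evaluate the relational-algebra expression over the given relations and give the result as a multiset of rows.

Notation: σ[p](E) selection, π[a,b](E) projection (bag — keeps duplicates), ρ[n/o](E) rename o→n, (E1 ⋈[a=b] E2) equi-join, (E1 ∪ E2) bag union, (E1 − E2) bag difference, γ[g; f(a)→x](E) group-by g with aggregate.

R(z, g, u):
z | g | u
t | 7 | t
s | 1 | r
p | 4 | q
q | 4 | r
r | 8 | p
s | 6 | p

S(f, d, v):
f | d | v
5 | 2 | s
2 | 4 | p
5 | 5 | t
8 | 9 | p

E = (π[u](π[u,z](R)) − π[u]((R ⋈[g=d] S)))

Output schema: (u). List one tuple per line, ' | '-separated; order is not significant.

Subexpression sizes:
  R → 6
  π[u,z](R) → 6
  π[u](π[u,z](R)) → 6
  R → 6
  S → 4
  (R ⋈[g=d] S) → 2
  π[u]((R ⋈[g=d] S)) → 2
  (π[u](π[u,z](R)) − π[u]((R ⋈[g=d] S))) → 4

== RESULT ==
u
p
p
r
t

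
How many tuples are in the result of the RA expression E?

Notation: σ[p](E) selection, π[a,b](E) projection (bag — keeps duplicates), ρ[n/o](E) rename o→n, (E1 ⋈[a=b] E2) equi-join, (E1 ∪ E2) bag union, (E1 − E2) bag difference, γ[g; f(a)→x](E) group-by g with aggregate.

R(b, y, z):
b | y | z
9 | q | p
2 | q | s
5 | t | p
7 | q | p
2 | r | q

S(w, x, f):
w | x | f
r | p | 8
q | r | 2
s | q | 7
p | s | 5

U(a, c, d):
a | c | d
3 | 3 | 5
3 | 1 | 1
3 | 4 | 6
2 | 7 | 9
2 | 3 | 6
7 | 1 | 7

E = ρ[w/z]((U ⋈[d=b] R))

Per-node cardinality:
  U → 6
  R → 5
  (U ⋈[d=b] R) → 3
  ρ[w/z]((U ⋈[d=b] R)) → 3

|E| = 3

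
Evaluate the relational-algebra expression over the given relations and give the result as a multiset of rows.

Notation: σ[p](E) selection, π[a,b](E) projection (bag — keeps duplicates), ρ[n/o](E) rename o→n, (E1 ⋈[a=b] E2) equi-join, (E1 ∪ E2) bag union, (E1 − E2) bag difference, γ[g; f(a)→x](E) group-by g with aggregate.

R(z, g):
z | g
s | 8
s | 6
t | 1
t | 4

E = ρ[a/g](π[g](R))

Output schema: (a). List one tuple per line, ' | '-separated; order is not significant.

Row counts bottom-up:
  R → 4
  π[g](R) → 4
  ρ[a/g](π[g](R)) → 4

== RESULT ==
a
1
4
6
8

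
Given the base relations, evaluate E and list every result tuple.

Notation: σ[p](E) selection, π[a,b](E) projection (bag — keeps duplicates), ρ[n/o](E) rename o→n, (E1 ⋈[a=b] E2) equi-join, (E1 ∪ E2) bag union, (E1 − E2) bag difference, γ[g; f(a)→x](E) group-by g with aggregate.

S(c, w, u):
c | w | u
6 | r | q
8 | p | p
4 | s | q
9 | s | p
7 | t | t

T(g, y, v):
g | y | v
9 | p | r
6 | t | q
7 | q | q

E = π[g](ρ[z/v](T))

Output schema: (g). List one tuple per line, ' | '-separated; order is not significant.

Per-node cardinality:
  T → 3
  ρ[z/v](T) → 3
  π[g](ρ[z/v](T)) → 3

== RESULT ==
g
6
7
9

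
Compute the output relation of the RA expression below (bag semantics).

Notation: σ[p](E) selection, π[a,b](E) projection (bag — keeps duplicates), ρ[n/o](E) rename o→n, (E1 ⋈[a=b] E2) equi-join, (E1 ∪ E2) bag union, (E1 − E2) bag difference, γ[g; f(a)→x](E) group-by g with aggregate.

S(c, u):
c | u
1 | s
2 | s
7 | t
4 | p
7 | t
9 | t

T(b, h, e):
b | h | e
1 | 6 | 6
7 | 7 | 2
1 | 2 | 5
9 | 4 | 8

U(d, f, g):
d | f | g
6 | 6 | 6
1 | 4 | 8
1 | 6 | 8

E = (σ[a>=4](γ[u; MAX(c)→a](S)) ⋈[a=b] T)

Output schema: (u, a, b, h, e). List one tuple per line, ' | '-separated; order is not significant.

Per-node cardinality:
  S → 6
  γ[u; MAX(c)→a](S) → 3
  σ[a>=4](γ[u; MAX(c)→a](S)) → 2
  T → 4
  (σ[a>=4](γ[u; MAX(c)→a](S)) ⋈[a=b] T) → 1

== RESULT ==
u | a | b | h | e
t | 9 | 9 | 4 | 8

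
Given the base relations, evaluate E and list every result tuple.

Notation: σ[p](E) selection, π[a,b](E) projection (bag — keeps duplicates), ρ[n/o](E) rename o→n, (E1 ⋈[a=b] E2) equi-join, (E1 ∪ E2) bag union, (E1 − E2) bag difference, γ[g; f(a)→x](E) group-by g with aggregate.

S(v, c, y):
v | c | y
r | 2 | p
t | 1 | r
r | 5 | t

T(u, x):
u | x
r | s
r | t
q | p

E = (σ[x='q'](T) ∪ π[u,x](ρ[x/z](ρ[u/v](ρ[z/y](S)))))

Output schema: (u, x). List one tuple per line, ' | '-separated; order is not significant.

Stepwise |·|:
  T → 3
  σ[x='q'](T) → 0
  S → 3
  ρ[z/y](S) → 3
  ρ[u/v](ρ[z/y](S)) → 3
  ρ[x/z](ρ[u/v](ρ[z/y](S))) → 3
  π[u,x](ρ[x/z](ρ[u/v](ρ[z/y](S)))) → 3
  (σ[x='q'](T) ∪ π[u,x](ρ[x/z](ρ[u/v](ρ[z/y](S))))) → 3

== RESULT ==
u | x
r | p
r | t
t | r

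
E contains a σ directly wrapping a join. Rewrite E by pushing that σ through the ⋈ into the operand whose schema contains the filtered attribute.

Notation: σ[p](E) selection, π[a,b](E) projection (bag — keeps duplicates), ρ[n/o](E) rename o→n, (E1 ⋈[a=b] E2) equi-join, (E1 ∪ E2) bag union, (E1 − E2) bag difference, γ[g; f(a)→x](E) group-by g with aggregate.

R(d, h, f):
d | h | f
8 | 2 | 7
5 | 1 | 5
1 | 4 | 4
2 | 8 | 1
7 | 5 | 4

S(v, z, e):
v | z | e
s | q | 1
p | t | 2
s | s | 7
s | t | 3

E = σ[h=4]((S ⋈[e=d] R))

σ filters on h, owned by the right side.
E' = (S ⋈[e=d] σ[h=4](R))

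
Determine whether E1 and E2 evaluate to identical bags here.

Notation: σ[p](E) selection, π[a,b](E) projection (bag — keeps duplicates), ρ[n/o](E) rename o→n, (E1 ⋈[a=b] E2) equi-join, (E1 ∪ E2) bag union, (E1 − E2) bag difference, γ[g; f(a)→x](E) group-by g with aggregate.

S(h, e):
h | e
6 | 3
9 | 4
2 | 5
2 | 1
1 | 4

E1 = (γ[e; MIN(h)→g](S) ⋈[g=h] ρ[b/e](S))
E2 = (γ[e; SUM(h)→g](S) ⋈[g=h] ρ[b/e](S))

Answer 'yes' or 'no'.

E1 per-node cardinality:
  S → 5
  γ[e; MIN(h)→g](S) → 4
  S → 5
  ρ[b/e](S) → 5
  (γ[e; MIN(h)→g](S) ⋈[g=h] ρ[b/e](S)) → 6
E2 per-node cardinality:
  S → 5
  γ[e; SUM(h)→g](S) → 4
  S → 5
  ρ[b/e](S) → 5
  (γ[e; SUM(h)→g](S) ⋈[g=h] ρ[b/e](S)) → 5

E1 result:
e | g | h | b
1 | 2 | 2 | 1
1 | 2 | 2 | 5
3 | 6 | 6 | 3
4 | 1 | 1 | 4
5 | 2 | 2 | 1
5 | 2 | 2 | 5
E2 result:
e | g | h | b
1 | 2 | 2 | 1
1 | 2 | 2 | 5
3 | 6 | 6 | 3
5 | 2 | 2 | 1
5 | 2 | 2 | 5
Witness: (4, 1, 1, 4) appears 1× in E1 but 0× in E2.

no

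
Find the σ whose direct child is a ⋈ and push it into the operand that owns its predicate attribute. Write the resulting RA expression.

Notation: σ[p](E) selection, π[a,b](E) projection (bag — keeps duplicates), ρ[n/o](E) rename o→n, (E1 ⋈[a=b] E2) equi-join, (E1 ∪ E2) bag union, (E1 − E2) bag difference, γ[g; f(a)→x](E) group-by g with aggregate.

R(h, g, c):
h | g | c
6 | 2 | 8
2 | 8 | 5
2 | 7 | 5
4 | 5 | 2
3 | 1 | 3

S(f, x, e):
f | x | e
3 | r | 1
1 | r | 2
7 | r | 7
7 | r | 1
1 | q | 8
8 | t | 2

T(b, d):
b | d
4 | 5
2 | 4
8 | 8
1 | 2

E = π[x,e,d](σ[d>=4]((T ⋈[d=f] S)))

σ filters on d, owned by the left side.
E' = π[x,e,d]((σ[d>=4](T) ⋈[d=f] S))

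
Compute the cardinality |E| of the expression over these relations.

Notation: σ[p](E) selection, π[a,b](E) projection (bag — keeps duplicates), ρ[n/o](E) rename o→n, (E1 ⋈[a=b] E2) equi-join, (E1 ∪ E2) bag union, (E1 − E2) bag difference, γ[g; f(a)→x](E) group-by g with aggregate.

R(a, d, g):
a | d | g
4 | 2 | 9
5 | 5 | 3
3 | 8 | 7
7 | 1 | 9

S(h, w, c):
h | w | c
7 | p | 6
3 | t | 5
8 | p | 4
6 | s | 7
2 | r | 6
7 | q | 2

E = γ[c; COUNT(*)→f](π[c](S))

Row counts bottom-up:
  S → 6
  π[c](S) → 6
  γ[c; COUNT(*)→f](π[c](S)) → 5

|E| = 5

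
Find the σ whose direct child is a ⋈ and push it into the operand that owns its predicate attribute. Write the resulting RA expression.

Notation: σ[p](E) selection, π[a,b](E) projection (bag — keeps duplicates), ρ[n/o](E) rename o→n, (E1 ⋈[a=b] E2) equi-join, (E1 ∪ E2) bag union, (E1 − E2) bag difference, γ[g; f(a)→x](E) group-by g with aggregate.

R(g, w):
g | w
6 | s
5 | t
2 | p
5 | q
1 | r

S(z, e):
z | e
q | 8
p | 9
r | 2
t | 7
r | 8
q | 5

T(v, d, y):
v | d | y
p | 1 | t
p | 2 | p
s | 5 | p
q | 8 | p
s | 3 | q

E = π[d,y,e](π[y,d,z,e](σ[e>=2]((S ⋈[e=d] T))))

σ filters on e, owned by the left side.
E' = π[d,y,e](π[y,d,z,e]((σ[e>=2](S) ⋈[e=d] T)))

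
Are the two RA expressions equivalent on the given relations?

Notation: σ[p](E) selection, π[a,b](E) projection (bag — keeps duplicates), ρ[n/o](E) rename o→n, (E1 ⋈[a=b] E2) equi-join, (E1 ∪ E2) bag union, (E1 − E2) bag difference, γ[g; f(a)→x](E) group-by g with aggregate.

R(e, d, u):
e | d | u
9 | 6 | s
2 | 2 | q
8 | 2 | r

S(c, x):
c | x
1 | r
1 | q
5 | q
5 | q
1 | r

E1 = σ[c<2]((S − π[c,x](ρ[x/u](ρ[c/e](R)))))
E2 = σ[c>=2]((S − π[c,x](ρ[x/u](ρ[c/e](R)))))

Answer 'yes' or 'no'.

E1 row counts bottom-up:
  S → 5
  R → 3
  ρ[c/e](R) → 3
  ρ[x/u](ρ[c/e](R)) → 3
  π[c,x](ρ[x/u](ρ[c/e](R))) → 3
  (S − π[c,x](ρ[x/u](ρ[c/e](R)))) → 5
  σ[c<2]((S − π[c,x](ρ[x/u](ρ[c/e](R))))) → 3
E2 row counts bottom-up:
  S → 5
  R → 3
  ρ[c/e](R) → 3
  ρ[x/u](ρ[c/e](R)) → 3
  π[c,x](ρ[x/u](ρ[c/e](R))) → 3
  (S − π[c,x](ρ[x/u](ρ[c/e](R)))) → 5
  σ[c>=2]((S − π[c,x](ρ[x/u](ρ[c/e](R))))) → 2

E1 result:
c | x
1 | q
1 | r
1 | r
E2 result:
c | x
5 | q
5 | q
Witness: (1, 'r') appears 2× in E1 but 0× in E2.

no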